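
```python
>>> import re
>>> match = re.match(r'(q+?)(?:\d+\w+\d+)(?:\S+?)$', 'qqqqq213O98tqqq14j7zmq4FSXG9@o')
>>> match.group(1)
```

This matches one or more of a literal 'q' (lazy) (captured); then one or more of a digit, then one or more of a word character, then one or more of a digit (non-capturing group); then one or more of a non-whitespace character (lazy) (non-capturing group); then anchored at the end.
`match` is anchored at position 0; if the pattern doesn't fit there, it returns None.
The match spans [0:30] → 'qqqqq213O98tqqq14j7zmq4FSXG9@o'.
Captured: group 1 = 'qqqqq'.

'qqqqq'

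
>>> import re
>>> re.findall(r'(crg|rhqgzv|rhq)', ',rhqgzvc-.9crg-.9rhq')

['rhqgzv', 'crg', 'rhq']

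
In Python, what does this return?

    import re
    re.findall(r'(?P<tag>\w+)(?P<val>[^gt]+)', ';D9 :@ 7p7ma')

This matches one or more of a word character (captured as 'tag'); then one or more of any character except [gt] (captured as 'val').
Scanning left to right: at [1:12] match 'D9 :@ 7p7ma', groups = ('D9', ' :@ 7p7ma').
With 2 capturing groups, `findall` returns a 2-tuple per match.

[('D9', ' :@ 7p7ma')]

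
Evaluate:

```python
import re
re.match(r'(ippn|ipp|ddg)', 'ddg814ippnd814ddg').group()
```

With `match`, the pattern is implicitly anchored at the beginning.
The match spans [0:3] → 'ddg'.
Captured: group 1 = 'ddg'.

'ddg'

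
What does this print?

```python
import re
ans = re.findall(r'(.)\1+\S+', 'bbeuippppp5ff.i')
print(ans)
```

After group 1 captures some text, `\1` only succeeds where that same text appears again.
Because there's exactly one group, `findall` drops the full match and keeps group 1 from the one hit.

['b']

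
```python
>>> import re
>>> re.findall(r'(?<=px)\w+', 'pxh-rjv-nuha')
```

['h']

The lookaround is zero-width — it requires the adjacent text to match without consuming it, so the asserted text isn't part of the match.
Walking the string: at [2:3] → 'h'.
Since nothing is captured, `findall` lists the 1 matched substring directly.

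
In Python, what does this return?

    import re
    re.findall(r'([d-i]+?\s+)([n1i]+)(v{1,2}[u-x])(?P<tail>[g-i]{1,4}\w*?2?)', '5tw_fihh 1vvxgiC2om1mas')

[('fihh ', '1', 'vvx', 'gi')]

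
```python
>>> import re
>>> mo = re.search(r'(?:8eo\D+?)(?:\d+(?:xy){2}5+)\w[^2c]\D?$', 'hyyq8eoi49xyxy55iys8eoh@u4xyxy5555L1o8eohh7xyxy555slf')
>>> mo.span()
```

The pattern matches the literal '8eo', then one or more of a non-digit (lazy) (non-capturing group); then one or more of a digit, then the literal 'xy' repeated 2 times, then one or more of a literal '5' (non-capturing group); then a word character, then any character except [2c], then optionally a non-digit; then anchored at the end.
The match spans [37:53] → '8eohh7xyxy555slf'.

(37, 53)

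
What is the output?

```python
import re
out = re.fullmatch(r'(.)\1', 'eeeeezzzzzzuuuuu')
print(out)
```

`fullmatch` succeeds only if the pattern covers the string from start to end.
Here the pattern can't cover the whole string, so the call returns None.

None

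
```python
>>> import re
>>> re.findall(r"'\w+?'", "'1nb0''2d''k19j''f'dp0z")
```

Matches: at [0:6] → "'1nb0'"; at [6:10] → "'2d'"; at [10:16] → "'k19j'"; at [16:19] → "'f'".
With no groups in the pattern, `findall` gives back each whole match — 4 here.

["'1nb0'", "'2d'", "'k19j'", "'f'"]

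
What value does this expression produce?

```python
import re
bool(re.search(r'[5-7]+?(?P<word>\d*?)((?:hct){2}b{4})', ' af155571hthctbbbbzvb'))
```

False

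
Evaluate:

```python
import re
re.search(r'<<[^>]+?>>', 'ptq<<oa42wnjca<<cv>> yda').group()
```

'<<oa42wnjca<<cv>>'

Unlike `match`, `search` isn't anchored — it looks for the pattern anywhere in the string.
The match spans [3:20] → '<<oa42wnjca<<cv>>'.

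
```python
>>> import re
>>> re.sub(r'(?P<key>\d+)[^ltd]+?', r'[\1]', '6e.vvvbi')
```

This matches one or more of a digit (captured as 'key'); then one or more of any character except [ltd] (lazy).
A non-greedy quantifier consumes as few characters as it can — just enough that the remainder of the pattern still matches from where it stops; whatever follows it matches normally.
Matches: at [0:2] → '6e'.
`\1` in the replacement pulls in group 1's text for each match.

'[6].vvvbi'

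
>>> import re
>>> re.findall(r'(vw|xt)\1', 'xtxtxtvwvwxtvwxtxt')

['xt', 'vw', 'xt']

`\1` has to match the exact text group 1 already captured.
Matches: at [0:4] match 'xtxt', group 1 = 'xt'; at [6:10] match 'vwvw', group 1 = 'vw'; at [14:18] match 'xtxt', group 1 = 'xt'.
With a single group, `findall` returns only what that group captured — 3 items.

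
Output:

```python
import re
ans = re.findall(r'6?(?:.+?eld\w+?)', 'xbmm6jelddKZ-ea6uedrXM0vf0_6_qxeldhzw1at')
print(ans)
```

Because the quantifier is non-greedy, it stops expanding at the earliest point where the rest of the pattern can succeed.
Since nothing is captured, `findall` lists the 2 matched substrings directly.

['xbmm6jeldd', 'KZ-ea6uedrXM0vf0_6_qxeldh']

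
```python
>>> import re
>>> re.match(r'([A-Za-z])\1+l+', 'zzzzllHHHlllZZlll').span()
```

After group 1 captures some text, `\1` only succeeds where that same text appears again.
`re.match` only tries the pattern at the start of the string.
The match spans [0:6] → 'zzzzll'.
Captured: group 1 = 'z'.

(0, 6)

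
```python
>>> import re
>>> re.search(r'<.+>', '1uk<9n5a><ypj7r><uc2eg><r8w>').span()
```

The match spans [3:28] → '<9n5a><ypj7r><uc2eg><r8w>'.

(3, 28)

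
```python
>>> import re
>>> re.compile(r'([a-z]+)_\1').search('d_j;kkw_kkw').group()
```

'kkw_kkw'

A backreference is literal: `\1` must see the identical characters the first group matched.
Unlike `match`, `search` isn't anchored — it looks for the pattern anywhere in the string.
The match spans [4:11] → 'kkw_kkw'.
Captured: group 1 = 'kkw'.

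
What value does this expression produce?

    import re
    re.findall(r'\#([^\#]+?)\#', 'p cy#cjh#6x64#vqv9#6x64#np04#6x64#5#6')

['cjh', 'vqv9', 'np04', '5']

With a single group, `findall` returns only what that group captured — 4 items.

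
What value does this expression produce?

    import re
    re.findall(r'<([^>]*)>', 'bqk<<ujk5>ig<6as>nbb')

['<ujk5', '6as']

Walking the string: at [3:10] match '<<ujk5>', group 1 = '<ujk5'; at [12:17] match '<6as>', group 1 = '6as'.
`findall` collects group 1 from each match (2 total).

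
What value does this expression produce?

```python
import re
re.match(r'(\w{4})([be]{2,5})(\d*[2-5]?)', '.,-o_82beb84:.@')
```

None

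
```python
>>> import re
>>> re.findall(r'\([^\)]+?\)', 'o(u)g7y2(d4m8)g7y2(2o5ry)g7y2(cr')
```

Matches: at [1:4] → '(u)'; at [8:14] → '(d4m8)'; at [18:25] → '(2o5ry)'.
With no groups in the pattern, `findall` gives back each whole match — 3 here.

['(u)', '(d4m8)', '(2o5ry)']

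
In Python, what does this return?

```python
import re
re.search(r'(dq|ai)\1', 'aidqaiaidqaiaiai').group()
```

'aiai'

A backreference is literal: `\1` must see the identical characters the first group matched.
The match spans [4:8] → 'aiai'.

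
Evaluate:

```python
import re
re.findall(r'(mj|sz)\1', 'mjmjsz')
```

['mj']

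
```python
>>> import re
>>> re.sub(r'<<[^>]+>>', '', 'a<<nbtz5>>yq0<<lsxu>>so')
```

'ayq0so'

Matches: at [1:10] → '<<nbtz5>>'; at [13:21] → '<<lsxu>>'.
`sub` substitutes '' at each match site.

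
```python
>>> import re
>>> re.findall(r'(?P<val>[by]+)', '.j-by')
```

['by']

The pattern matches one or more of one of [by] (captured as 'val').
Walking the string: at [3:5] match 'by', group 1 = 'by'.
`findall` collects group 1 from the one match (1 total).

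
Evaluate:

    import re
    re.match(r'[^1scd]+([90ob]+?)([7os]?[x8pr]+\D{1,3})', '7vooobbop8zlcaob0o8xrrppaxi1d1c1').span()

This matches one or more of any character except [1scd]; then one or more of one of [90ob] (lazy) (captured); then optionally one of [7os], then one or more of one of [x8pr], then 1 to 3 of a non-digit (captured).
`re.match` won't scan ahead — the pattern has to work from the very first character.
The match spans [0:13] → '7vooobbop8zlc'.
Captured: group 1 = 'o', group 2 = 'p8zlc'.

(0, 13)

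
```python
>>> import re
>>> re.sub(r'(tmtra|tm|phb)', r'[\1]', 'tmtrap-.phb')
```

'[tmtra]p-.[phb]'

Branches in `(...|...)` are attempted left-to-right; the first branch that allows the whole pattern to succeed is taken.
Matches: at [0:5] → 'tmtra'; at [8:11] → 'phb'.
`\1` in the replacement pulls in group 1's text for each match.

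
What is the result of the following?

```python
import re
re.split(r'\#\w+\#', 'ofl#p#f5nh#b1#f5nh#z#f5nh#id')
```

Matches to split on: at [3:6] → '#p#'; at [10:14] → '#b1#'; at [18:21] → '#z#'.
The string is cut at each match, leaving 4 pieces.

['ofl', 'f5nh', 'f5nh', 'f5nh#id']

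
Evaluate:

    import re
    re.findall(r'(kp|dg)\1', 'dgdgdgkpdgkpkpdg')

`\1` has to match the exact text group 1 already captured.
Matches: at [0:4] match 'dgdg', group 1 = 'dg'; at [10:14] match 'kpkp', group 1 = 'kp'.
`findall` collects group 1 from each match (2 total).

['dg', 'kp']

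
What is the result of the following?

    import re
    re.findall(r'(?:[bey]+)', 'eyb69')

This matches one or more of one of [bey] (non-capturing group).
Matches: at [0:3] → 'eyb'.
No capturing groups, so `findall` returns the 1 full match string.

['eyb']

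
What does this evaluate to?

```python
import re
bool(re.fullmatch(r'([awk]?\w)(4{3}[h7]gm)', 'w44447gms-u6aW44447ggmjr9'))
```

False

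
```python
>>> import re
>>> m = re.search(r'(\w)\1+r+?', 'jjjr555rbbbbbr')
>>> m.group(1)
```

'j'

`\1` is not a pattern — it's the concrete string captured by group 1, re-applied verbatim.
`search` walks the string left to right and returns the first match it finds.
The match spans [0:4] → 'jjjr'.
Captured: group 1 = 'j'.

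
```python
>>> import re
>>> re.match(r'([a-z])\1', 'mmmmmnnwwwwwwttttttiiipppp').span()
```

(0, 2)

`\1` is not a pattern — it's the concrete string captured by group 1, re-applied verbatim.
`re.match` only tries the pattern at the start of the string.
The match spans [0:2] → 'mm'.
Captured: group 1 = 'm'.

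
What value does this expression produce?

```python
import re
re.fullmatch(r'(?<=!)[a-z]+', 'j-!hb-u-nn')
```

None

The positive lookaround only admits positions where the adjacent text matches; those characters stay outside the span.
`fullmatch` succeeds only if the pattern covers the string from start to end.
Here there's no way to consume every character, so the call returns None.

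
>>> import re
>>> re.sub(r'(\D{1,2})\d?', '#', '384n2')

'384#'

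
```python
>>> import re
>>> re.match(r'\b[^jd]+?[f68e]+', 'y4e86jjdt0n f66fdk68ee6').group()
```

'y4e86'

This matches a word boundary (`\b`, zero-width); then one or more of any character except [jd] (lazy); then one or more of one of [f68e].
`re.match` won't scan ahead — the pattern has to work from the very first character.
The match spans [0:5] → 'y4e86'.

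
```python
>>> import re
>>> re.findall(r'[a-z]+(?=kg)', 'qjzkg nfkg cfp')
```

The `(?=…)`/`(?<=…)` assertion just peeks at neighbouring text; it doesn't advance the match position.
With no groups in the pattern, `findall` gives back each whole match — 2 here.

['qjz', 'nf']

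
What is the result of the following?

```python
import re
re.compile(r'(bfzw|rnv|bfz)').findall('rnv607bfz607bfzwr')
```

Branches in `(...|...)` are attempted left-to-right; the first branch that allows the whole pattern to succeed is taken.
One capturing group, so `findall` returns just the captured substring from each match — 3 in all.

['rnv', 'bfz', 'bfzw']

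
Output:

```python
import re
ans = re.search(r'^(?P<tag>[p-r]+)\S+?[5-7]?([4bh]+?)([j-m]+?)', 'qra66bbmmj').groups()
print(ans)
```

('qr', 'bb', 'm')

This matches anchored at the start of the string; then one or more of a character in [p-r] (captured as 'tag'); then one or more of a non-whitespace character (lazy), then optionally a character in [5-7]; then one or more of one of [4bh] (lazy) (captured); then one or more of a character in [j-m] (lazy) (captured).
The `?` after the quantifier makes it lazy — it takes as little as possible before letting the rest of the pattern try.
`search` walks the string left to right and returns the first match it finds.
The match spans [0:8] → 'qra66bbm'.
Captured: group 1 = 'qr', group 2 = 'bb', group 3 = 'm'.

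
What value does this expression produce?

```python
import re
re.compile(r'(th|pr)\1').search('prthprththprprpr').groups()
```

After group 1 captures some text, `\1` only succeeds where that same text appears again.
`re.search` tries every starting position until one works.
The match spans [6:10] → 'thth'.
Captured: group 1 = 'th'.

('th',)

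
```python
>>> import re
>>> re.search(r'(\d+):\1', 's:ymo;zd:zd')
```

None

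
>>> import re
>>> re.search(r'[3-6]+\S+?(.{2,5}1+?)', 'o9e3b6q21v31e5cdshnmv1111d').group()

Pattern: one or more of a character in [3-6]; then one or more of a non-whitespace character (lazy); then 2 to 5 of any character, then one or more of a literal '1' (lazy) (captured).
The match spans [3:9] → '3b6q21'.

'3b6q21'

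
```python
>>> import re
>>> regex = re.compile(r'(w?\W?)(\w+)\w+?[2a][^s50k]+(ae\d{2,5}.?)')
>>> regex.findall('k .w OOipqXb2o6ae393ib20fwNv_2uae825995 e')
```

The pattern matches optionally the literal 'w', then optionally a non-word character (captured); then one or more of a word character (captured); then one or more of a word character (lazy), then one of [2a], then one or more of any character except [s50k]; then the literal 'ae', then 2 to 5 of a digit, then optionally any character (captured).
Matches: at [3:39] match 'w OOipqXb2o6ae393ib20fwNv_2uae825995', groups = ('w ', 'OOipqXb2o6ae393ib20fwNv', 'ae825995').
`findall` packs the 3 group values into a tuple for every match.

[('w ', 'OOipqXb2o6ae393ib20fwNv', 'ae825995')]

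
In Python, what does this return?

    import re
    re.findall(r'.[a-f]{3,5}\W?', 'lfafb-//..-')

This matches any character, then 3 to 5 of a character in [a-f]; then optionally a non-word character.
Scanning left to right: at [0:6] → 'lfafb-'.
Since nothing is captured, `findall` lists the 1 matched substring directly.

['lfafb-']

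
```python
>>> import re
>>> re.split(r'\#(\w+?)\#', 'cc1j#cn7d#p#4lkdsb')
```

With a capturing group present, the delimiter's captured portion is kept in the result list.

['cc1j', 'cn7d', 'p#4lkdsb']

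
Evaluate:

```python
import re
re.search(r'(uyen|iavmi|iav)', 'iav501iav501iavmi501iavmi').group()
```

The match spans [0:3] → 'iav'.

'iav'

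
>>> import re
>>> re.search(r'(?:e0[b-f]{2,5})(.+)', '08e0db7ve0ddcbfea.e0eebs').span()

(2, 24)

This matches the literal 'e0', then 2 to 5 of a character in [b-f] (non-capturing group); then one or more of any character (captured).
`re.search` tries every starting position until one works.
The match spans [2:24] → 'e0db7ve0ddcbfea.e0eebs'.
Captured: group 1 = '7ve0ddcbfea.e0eebs'.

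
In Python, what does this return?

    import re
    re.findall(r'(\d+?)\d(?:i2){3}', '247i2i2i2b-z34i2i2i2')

This matches one or more of a digit (lazy) (captured); then a digit, then the literal 'i2' repeated 3 times.
Matches: at [0:9] match '247i2i2i2', group 1 = '24'; at [12:20] match '34i2i2i2', group 1 = '3'.
With a single group, `findall` returns only what that group captured — 2 items.

['24', '3']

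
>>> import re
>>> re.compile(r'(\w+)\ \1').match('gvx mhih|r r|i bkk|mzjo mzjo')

`\1` is not a pattern — it's the concrete string captured by group 1, re-applied verbatim.
`re.match` won't scan ahead — the pattern has to work from the very first character.
Here the pattern fails at index 0, so the call returns None.

None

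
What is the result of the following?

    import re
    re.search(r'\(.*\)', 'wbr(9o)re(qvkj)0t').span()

(3, 15)

`search` walks the string left to right and returns the first match it finds.
The match spans [3:15] → '(9o)re(qvkj)'.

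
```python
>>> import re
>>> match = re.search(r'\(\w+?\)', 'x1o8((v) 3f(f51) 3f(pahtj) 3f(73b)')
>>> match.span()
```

Unlike `match`, `search` isn't anchored — it looks for the pattern anywhere in the string.
The match spans [5:8] → '(v)'.

(5, 8)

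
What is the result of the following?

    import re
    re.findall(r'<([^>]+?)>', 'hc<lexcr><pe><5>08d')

['lexcr', 'pe', '5']

With a single group, `findall` returns only what that group captured — 3 items.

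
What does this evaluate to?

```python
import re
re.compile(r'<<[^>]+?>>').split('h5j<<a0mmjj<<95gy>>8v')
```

['h5j', '8v']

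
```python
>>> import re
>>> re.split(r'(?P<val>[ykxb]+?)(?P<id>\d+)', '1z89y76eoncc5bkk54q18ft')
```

['1z89', 'y', '76', 'eoncc5', 'bkk', '54', 'q18ft']

The pattern matches one or more of one of [ykxb] (lazy) (captured as 'val'); then one or more of a digit (captured as 'id').
Matches to split on: at [4:7] → 'y76'; at [13:18] → 'bkk54'.
With a capturing group present, the delimiter's captured portion is kept in the result list.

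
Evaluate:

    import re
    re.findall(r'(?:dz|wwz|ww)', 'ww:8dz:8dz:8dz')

['ww', 'dz', 'dz', 'dz']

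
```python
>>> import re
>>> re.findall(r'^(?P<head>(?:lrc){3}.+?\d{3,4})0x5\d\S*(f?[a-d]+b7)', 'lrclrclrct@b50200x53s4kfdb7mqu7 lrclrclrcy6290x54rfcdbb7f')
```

This matches anchored at the start of the string; then the literal 'lrc' repeated 3 times, then one or more of any character (lazy), then 3 to 4 of a digit (captured as 'head'); then the literal '0x5', then a digit, then zero or more of a non-whitespace character; then optionally the literal 'f', then one or more of a character in [a-d], then the literal 'b7' (captured).
With the lazy modifier that quantifier settles for the fewest repetitions that let the rest of the pattern succeed (the atoms after it are unaffected and can still be greedy).
Matches: at [0:27] match 'lrclrclrct@b50200x53s4kfdb7', groups = ('lrclrclrct@b5020', 'db7').
2 groups means the one result is a tuple of 2 captured strings — 1 here.

[('lrclrclrct@b5020', 'db7')]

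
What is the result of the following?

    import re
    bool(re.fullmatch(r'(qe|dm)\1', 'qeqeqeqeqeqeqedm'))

`\1` is not a pattern — it's the concrete string captured by group 1, re-applied verbatim.
For `fullmatch`, every character of the input must be accounted for by the pattern.
Here the string isn't matched end-to-end, so the call returns None, and `bool(None)` is False.

False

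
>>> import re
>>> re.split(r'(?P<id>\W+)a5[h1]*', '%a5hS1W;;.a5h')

['', '%', 'S1W', ';;.', '']

The pattern matches one or more of a non-word character (captured as 'id'); then the literal 'a5', then zero or more of one of [h1].
Matches to split on: at [0:4] → '%a5h'; at [7:13] → ';;.a5h'.
The group in the pattern means `split` returns the separators' captures alongside the pieces.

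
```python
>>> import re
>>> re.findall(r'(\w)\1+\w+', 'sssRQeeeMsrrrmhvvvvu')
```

`\1` has to match the exact text group 1 already captured.
`findall` collects group 1 from the one match (1 total).

['s']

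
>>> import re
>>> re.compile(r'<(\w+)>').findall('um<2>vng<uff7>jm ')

['2', 'uff7']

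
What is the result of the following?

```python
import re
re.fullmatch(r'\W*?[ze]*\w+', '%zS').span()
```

(0, 3)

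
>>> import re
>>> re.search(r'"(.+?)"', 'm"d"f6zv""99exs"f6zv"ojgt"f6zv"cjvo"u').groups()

('d',)

Unlike `match`, `search` isn't anchored — it looks for the pattern anywhere in the string.
The match spans [1:4] → '"d"'.
Captured: group 1 = 'd'.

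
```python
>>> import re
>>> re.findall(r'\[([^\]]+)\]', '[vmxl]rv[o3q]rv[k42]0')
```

Matches: at [0:6] match '[vmxl]', group 1 = 'vmxl'; at [8:13] match '[o3q]', group 1 = 'o3q'; at [15:20] match '[k42]', group 1 = 'k42'.
With a single group, `findall` returns only what that group captured — 3 items.

['vmxl', 'o3q', 'k42']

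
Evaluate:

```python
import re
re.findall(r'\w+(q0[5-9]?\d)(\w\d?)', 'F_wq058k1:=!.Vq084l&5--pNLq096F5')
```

This matches one or more of a word character; then the literal 'q0', then optionally a character in [5-9], then a digit (captured); then a word character, then optionally a digit (captured).
Matches: at [0:9] match 'F_wq058k1', groups = ('q058', 'k1'); at [13:19] match 'Vq084l', groups = ('q084', 'l'); at [23:32] match 'pNLq096F5', groups = ('q096', 'F5').
`findall` packs the 2 group values into a tuple for every match.

[('q058', 'k1'), ('q084', 'l'), ('q096', 'F5')]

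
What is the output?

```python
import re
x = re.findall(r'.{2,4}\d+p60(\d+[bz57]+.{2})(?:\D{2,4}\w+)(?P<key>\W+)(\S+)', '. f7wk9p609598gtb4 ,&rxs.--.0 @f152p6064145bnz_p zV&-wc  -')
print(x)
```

Pattern: 2 to 4 of any character, then one or more of a digit, then the literal 'p60'; then one or more of a digit, then one or more of one of [bz57], then exactly 2 of any character (captured); then 2 to 4 of a non-digit, then one or more of a word character (non-capturing group); then one or more of a non-word character (captured as 'key'); then one or more of a non-whitespace character (captured).
Matches: at [2:29] match 'f7wk9p609598gtb4 ,&rxs.--.0', groups = ('9598', ' ,&', 'rxs.--.0'); at [29:55] match ' @f152p6064145bnz_p zV&-wc', groups = ('64145bnz', '&-', 'wc').
3 groups means each result is a tuple of 3 captured strings — 2 here.

[('9598', ' ,&', 'rxs.--.0'), ('64145bnz', '&-', 'wc')]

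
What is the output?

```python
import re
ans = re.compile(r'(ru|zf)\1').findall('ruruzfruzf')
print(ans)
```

`\1` has to match the exact text group 1 already captured.
With a single group, `findall` returns only what that group captured — 1 item.

['ru']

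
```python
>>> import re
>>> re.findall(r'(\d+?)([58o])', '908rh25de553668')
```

Because the quantifier is non-greedy, it stops expanding at the earliest point where the rest of the pattern can succeed.
With 2 capturing groups, `findall` returns a 2-tuple per match.

[('90', '8'), ('2', '5'), ('5', '5'), ('366', '8')]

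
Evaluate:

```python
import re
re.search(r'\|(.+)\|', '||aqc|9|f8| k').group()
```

The match spans [0:11] → '||aqc|9|f8|'.

'||aqc|9|f8|'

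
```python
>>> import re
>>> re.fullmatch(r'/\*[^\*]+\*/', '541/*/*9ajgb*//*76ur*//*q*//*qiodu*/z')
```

None

For `fullmatch`, every character of the input must be accounted for by the pattern.
Here there's no way to consume every character, so the call returns None.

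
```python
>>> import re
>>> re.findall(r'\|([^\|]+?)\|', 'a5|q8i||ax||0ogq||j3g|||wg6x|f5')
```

['q8i', 'ax', '0ogq', 'j3g', 'wg6x']

`findall` collects group 1 from each match (5 total).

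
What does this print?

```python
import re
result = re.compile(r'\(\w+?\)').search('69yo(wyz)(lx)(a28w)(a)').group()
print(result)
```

(wyz)

The match spans [4:9] → '(wyz)'.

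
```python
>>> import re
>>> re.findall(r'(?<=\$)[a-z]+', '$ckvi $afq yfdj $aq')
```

['ckvi', 'afq', 'aq']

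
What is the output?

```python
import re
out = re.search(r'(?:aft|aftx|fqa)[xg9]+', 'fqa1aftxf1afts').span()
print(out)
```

Unlike `match`, `search` isn't anchored — it looks for the pattern anywhere in the string.
The match spans [4:8] → 'aftx'.

(4, 8)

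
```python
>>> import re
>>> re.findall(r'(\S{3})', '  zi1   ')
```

['zi1']

`findall` collects group 1 from the one match (1 total).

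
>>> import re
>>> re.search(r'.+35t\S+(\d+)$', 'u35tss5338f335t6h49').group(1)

Pattern: one or more of any character, then the literal '35t'; then one or more of a non-whitespace character; then one or more of a digit (captured); then anchored at the end.
`re.search` scans for the first position where the pattern succeeds.
The match spans [0:19] → 'u35tss5338f335t6h49'.
Captured: group 1 = '9'.

'9'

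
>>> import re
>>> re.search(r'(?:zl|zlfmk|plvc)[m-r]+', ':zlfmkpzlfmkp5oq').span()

(1, 7)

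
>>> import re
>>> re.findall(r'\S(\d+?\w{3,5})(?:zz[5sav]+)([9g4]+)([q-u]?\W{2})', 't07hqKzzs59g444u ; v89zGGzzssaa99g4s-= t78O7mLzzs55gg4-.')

This matches a non-whitespace character; then one or more of a digit (lazy), then 3 to 5 of a word character (captured); then the literal 'zz', then one or more of one of [5sav] (non-capturing group); then one or more of one of [9g4] (captured); then optionally a character in [q-u], then exactly 2 of a non-word character (captured).
Matches: at [0:18] match 't07hqKzzs59g444u ;', groups = ('07hqK', '9g444', 'u ;'); at [19:38] match 'v89zGGzzssaa99g4s-=', groups = ('89zGG', '99g4', 's-='); at [39:56] match 't78O7mLzzs55gg4-.', groups = ('78O7mL', 'gg4', '-.').
`findall` packs the 3 group values into a tuple for every match.

[('07hqK', '9g444', 'u ;'), ('89zGG', '99g4', 's-='), ('78O7mL', 'gg4', '-.')]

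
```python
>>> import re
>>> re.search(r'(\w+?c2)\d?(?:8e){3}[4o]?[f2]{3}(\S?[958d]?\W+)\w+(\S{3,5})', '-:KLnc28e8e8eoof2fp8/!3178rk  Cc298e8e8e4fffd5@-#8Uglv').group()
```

'Cc298e8e8e4fffd5@-#8Uglv'

Pattern: one or more of a word character (lazy), then the literal 'c2' (captured); then optionally a digit, then the literal '8e' repeated 3 times; then optionally one of [4o], then exactly 3 of one of [f2]; then optionally a non-whitespace character, then optionally one of [958d], then one or more of a non-word character (captured); then one or more of a word character; then 3 to 5 of a non-whitespace character (captured).
`re.search` tries every starting position until one works.
The match spans [30:54] → 'Cc298e8e8e4fffd5@-#8Uglv'.
Captured: group 1 = 'Cc2', group 2 = 'd5@-#', group 3 = 'glv'.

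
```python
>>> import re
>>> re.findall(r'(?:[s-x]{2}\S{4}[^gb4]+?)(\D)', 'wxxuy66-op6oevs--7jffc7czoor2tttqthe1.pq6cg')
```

['-', 'f', '.']

Pattern: exactly 2 of a character in [s-x], then exactly 4 of a non-whitespace character, then one or more of any character except [gb4] (lazy) (non-capturing group); then a non-digit (captured).
Lazy quantifiers expand one character at a time until the remainder of the pattern can match.
Walking the string: at [0:8] match 'wxxuy66-', group 1 = '-'; at [13:21] match 'vs--7jff', group 1 = 'f'; at [29:38] match 'tttqthe1.', group 1 = '.'.
One capturing group, so `findall` returns just the captured substring from each match — 3 in all.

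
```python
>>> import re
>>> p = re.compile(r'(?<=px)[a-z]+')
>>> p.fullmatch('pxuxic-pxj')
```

The lookaround is zero-width — it requires the adjacent text to match without consuming it, so the asserted text isn't part of the match.
`re.fullmatch` requires the pattern to consume the entire string.
Here the string isn't matched end-to-end, so the call returns None.

None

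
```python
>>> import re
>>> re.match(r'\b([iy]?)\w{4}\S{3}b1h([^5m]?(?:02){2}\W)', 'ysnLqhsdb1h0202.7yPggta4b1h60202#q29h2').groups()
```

The match spans [0:16] → 'ysnLqhsdb1h0202.'.
Captured: group 1 = 'y', group 2 = '0202.'.

('y', '0202.')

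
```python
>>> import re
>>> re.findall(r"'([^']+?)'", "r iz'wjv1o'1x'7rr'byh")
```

Scanning left to right: at [4:11] match "'wjv1o'", group 1 = 'wjv1o'; at [13:18] match "'7rr'", group 1 = '7rr'.
`findall` collects group 1 from each match (2 total).

['wjv1o', '7rr']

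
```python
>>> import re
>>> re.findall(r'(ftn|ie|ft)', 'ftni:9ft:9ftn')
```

['ftn', 'ft', 'ftn']

Alternation tries branches left to right and keeps the first one that lets the overall match succeed at that position.
Matches: at [0:3] match 'ftn', group 1 = 'ftn'; at [6:8] match 'ft', group 1 = 'ft'; at [10:13] match 'ftn', group 1 = 'ftn'.
Because there's exactly one group, `findall` drops the full match and keeps group 1 from each hit.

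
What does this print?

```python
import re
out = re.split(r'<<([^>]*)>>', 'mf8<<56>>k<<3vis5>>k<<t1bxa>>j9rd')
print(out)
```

['mf8', '56', 'k', '3vis5', 'k', 't1bxa', 'j9rd']

With a capturing group present, the delimiter's captured portion is kept in the result list.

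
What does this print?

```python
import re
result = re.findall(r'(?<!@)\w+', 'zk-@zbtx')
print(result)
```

The negative lookahead/lookbehind blocks any match where the forbidden context is present.
Since nothing is captured, `findall` lists the 2 matched substrings directly.

['zk', 'btx']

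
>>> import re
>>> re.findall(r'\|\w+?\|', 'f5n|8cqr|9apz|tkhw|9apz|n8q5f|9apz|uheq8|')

['|8cqr|', '|tkhw|', '|n8q5f|', '|uheq8|']

Scanning left to right: at [3:9] → '|8cqr|'; at [13:19] → '|tkhw|'; at [23:30] → '|n8q5f|'; at [34:41] → '|uheq8|'.
No capturing groups, so `findall` returns the 4 full match strings.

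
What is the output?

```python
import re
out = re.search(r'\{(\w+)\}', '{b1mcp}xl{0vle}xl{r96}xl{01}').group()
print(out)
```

{b1mcp}

`re.search` tries every starting position until one works.
The match spans [0:7] → '{b1mcp}'.
Captured: group 1 = 'b1mcp'.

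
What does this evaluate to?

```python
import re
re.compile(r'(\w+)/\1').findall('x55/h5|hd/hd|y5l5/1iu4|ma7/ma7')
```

['hd', 'ma7']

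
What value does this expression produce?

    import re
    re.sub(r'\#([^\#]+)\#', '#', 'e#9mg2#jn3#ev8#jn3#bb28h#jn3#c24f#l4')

Every occurrence is swapped for '#'.

'e#jn3#jn3#jn3#l4'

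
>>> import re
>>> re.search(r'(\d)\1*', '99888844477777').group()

'99'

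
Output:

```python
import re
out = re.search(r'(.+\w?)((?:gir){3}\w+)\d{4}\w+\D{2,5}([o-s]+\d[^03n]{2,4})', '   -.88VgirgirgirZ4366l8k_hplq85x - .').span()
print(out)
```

The pattern matches one or more of any character, then optionally a word character (captured); then the literal 'gir' repeated 3 times, then one or more of a word character (captured); then exactly 4 of a digit, then one or more of a word character; then 2 to 5 of a non-digit; then one or more of a character in [o-s], then a digit, then 2 to 4 of any character except [03n] (captured).
`re.search` scans for the first position where the pattern succeeds.
The match spans [0:35] → '   -.88VgirgirgirZ4366l8k_hplq85x -'.
Captured: group 1 = '   -.88V', group 2 = 'girgirgirZ', group 3 = 'q85x -'.

(0, 35)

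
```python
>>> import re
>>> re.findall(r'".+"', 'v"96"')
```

Scanning left to right: at [1:5] → '"96"'.
No capturing groups, so `findall` returns the 1 full match string.

['"96"']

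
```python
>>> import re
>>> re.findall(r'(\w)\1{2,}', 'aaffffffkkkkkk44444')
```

['f', 'k', '4']

After group 1 captures some text, `\1` only succeeds where that same text appears again.
Walking the string: at [2:8] match 'ffffff', group 1 = 'f'; at [8:14] match 'kkkkkk', group 1 = 'k'; at [14:19] match '44444', group 1 = '4'.
Because there's exactly one group, `findall` drops the full match and keeps group 1 from each hit.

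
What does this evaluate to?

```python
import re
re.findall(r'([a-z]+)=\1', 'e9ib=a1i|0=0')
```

[]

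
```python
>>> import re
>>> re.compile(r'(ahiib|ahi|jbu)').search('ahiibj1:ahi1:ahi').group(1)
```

'ahiib'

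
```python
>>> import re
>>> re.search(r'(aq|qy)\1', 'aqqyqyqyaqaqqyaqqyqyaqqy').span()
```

(2, 6)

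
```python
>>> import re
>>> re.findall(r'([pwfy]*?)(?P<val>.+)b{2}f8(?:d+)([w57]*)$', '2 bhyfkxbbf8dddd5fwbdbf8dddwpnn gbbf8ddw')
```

[('', '2 bhyfkxbbf8dddd5fwbdbf8dddwpnn g', 'w')]

This matches zero or more of one of [pwfy] (lazy) (captured); then one or more of any character (captured as 'val'); then exactly 2 of a literal 'b', then the literal 'f8'; then one or more of a literal 'd' (non-capturing group); then zero or more of one of [w57] (captured); then anchored at the end.
Scanning left to right: at [0:40] match '2 bhyfkxbbf8dddd5fwbdbf8dddwpnn gbbf8ddw', groups = ('', '2 bhyfkxbbf8dddd5fwbdbf8dddwpnn g', 'w').
`findall` packs the 3 group values into a tuple for every match.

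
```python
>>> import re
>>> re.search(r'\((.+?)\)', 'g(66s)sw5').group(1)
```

'66s'

The match spans [1:6] → '(66s)'.
Captured: group 1 = '66s'.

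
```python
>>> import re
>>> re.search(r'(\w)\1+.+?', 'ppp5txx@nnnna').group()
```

'ppp5'

After group 1 captures some text, `\1` only succeeds where that same text appears again.
The match spans [0:4] → 'ppp5'.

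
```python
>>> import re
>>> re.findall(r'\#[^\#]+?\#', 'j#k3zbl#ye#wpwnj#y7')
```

['#k3zbl#', '#wpwnj#']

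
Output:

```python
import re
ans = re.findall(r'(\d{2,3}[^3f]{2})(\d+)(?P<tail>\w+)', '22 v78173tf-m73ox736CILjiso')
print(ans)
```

Pattern: 2 to 3 of a digit, then exactly 2 of any character except [3f] (captured); then one or more of a digit (captured); then one or more of a word character (captured as 'tail').
Scanning left to right: at [0:11] match '22 v78173tf', groups = ('22 v', '78173', 'tf'); at [13:27] match '73ox736CILjiso', groups = ('73ox', '736', 'CILjiso').
Multiple groups make `findall` return tuples — one 3-tuple for each match.

[('22 v', '78173', 'tf'), ('73ox', '736', 'CILjiso')]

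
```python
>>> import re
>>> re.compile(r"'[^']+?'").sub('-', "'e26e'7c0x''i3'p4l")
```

"-7c0x'-p4l"

Each match is replaced by '-'.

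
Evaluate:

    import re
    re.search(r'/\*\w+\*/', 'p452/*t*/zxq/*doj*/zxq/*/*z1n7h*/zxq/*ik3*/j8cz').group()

'/*t*/'

`search` walks the string left to right and returns the first match it finds.
The match spans [4:9] → '/*t*/'.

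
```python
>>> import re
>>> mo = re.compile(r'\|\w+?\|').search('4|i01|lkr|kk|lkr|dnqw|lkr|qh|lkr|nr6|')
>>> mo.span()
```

The match spans [1:6] → '|i01|'.

(1, 6)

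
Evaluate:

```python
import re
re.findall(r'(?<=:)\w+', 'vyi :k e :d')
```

['k', 'd']

Because the assertion is zero-width, the text it checks is not consumed and won't appear in the result.
Since nothing is captured, `findall` lists the 2 matched substrings directly.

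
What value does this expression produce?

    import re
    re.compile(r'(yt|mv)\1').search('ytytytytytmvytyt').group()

After group 1 captures some text, `\1` only succeeds where that same text appears again.
The match spans [0:4] → 'ytyt'.

'ytyt'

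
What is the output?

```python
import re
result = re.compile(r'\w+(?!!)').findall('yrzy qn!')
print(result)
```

`(?!…)`/`(?<!…)` only lets a position through if the neighbouring text does NOT match; no characters are consumed.
Scanning left to right: at [0:4] → 'yrzy'; at [5:6] → 'q'.
No capturing groups, so `findall` returns the 2 full match strings.

['yrzy', 'q']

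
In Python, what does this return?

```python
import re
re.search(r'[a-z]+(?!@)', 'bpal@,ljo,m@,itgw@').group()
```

The negative lookaround is zero-width — it rules out positions where the adjacent text would match, without consuming anything.
The match spans [0:3] → 'bpa'.

'bpa'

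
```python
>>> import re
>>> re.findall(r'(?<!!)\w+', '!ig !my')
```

['g', 'y']

`(?!…)`/`(?<!…)` only lets a position through if the neighbouring text does NOT match; no characters are consumed.
Since nothing is captured, `findall` lists the 2 matched substrings directly.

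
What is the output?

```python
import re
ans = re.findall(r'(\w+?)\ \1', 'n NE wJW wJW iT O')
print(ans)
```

`\1` has to match the exact text group 1 already captured.
With a single group, `findall` returns only what that group captured — 1 item.

['wJW']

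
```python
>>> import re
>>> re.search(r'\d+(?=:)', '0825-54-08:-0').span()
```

(8, 10)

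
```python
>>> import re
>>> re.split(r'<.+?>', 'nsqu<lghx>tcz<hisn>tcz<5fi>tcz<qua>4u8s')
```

['nsqu', 'tcz', 'tcz', 'tcz', '4u8s']

Because the quantifier is non-greedy, it stops expanding at the earliest point where the rest of the pattern can succeed.
Matches to split on: at [4:10] → '<lghx>'; at [13:19] → '<hisn>'; at [22:27] → '<5fi>'; at [30:35] → '<qua>'.
`split` removes every match and returns the 5 fragments in between.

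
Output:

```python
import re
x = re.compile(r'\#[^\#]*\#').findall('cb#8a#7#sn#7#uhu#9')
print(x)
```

['#8a#', '#sn#', '#uhu#']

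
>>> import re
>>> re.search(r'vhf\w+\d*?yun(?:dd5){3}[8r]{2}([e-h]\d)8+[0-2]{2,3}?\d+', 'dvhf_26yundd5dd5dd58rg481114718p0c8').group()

'vhf_26yundd5dd5dd58rg481114718'

The pattern matches the literal 'vhf', then one or more of a word character, then zero or more of a digit (lazy); then the literal 'yun', then the literal 'dd5' repeated 3 times, then exactly 2 of one of [8r]; then a character in [e-h], then a digit (captured); then one or more of the literal '8', then 2 to 3 of a character in [0-2] (lazy); then one or more of a digit.
`re.search` tries every starting position until one works.
The match spans [1:31] → 'vhf_26yundd5dd5dd58rg481114718'.
Captured: group 1 = 'g4'.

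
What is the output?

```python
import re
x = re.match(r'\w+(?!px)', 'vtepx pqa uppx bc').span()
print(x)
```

(0, 5)

`match` is anchored at position 0; if the pattern doesn't fit there, it returns None.
The match spans [0:5] → 'vtepx'.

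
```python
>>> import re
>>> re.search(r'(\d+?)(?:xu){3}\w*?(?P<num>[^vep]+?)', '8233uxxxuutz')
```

The pattern matches one or more of a digit (lazy) (captured); then the literal 'xu' repeated 3 times, then zero or more of a word character (lazy); then one or more of any character except [vep] (lazy) (captured as 'num').
`re.search` tries every starting position until one works.
Here the pattern never matches, so the call returns None.

None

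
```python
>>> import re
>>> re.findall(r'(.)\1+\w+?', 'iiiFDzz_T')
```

After group 1 captures some text, `\1` only succeeds where that same text appears again.
Matches: at [0:4] match 'iiiF', group 1 = 'i'; at [5:8] match 'zz_', group 1 = 'z'.
One capturing group, so `findall` returns just the captured substring from each match — 2 in all.

['i', 'z']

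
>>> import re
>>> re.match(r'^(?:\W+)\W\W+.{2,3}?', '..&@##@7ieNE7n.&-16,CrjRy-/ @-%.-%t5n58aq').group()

'..&@##@7i'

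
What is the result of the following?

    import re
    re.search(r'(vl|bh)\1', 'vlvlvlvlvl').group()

'vlvl'

After group 1 captures some text, `\1` only succeeds where that same text appears again.
The match spans [0:4] → 'vlvl'.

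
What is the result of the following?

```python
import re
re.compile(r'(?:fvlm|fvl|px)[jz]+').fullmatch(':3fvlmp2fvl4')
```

None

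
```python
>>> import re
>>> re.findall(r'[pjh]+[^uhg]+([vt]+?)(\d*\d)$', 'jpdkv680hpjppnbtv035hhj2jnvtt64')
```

Pattern: one or more of one of [pjh], then one or more of any character except [uhg]; then one or more of one of [vt] (lazy) (captured); then zero or more of a digit, then a digit (captured); then anchored at the end.
Walking the string: at [20:31] match 'hhj2jnvtt64', groups = ('t', '64').
`findall` packs the 2 group values into a tuple for every match.

[('t', '64')]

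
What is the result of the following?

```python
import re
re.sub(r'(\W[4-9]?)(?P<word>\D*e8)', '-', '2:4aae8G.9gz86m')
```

Every occurrence is swapped for '-'.

'2-G.9gz86m'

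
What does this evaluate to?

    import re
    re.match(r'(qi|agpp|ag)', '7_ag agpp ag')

None

`match` is anchored at position 0; if the pattern doesn't fit there, it returns None.
Here position 0 doesn't satisfy it, so the call returns None.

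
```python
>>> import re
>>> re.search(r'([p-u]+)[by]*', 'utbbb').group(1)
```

'ut'

The match spans [0:5] → 'utbbb'.
Captured: group 1 = 'ut'.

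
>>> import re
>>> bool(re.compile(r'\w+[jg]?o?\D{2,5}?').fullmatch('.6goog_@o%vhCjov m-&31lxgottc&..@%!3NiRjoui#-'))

False

The pattern matches one or more of a word character, then optionally one of [jg], then optionally a literal 'o'; then 2 to 5 of a non-digit (lazy).
For `fullmatch`, every character of the input must be accounted for by the pattern.
Here there's no way to consume every character, so the call returns None, and `bool(None)` is False.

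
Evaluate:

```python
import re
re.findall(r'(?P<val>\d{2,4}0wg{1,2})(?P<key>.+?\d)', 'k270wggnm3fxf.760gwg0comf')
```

[('270wgg', 'nm3')]

This matches 2 to 4 of a digit, then the literal '0w', then 1 to 2 of the literal 'g' (captured as 'val'); then one or more of any character (lazy), then a digit (captured as 'key').
Lazy quantifiers expand one character at a time until the remainder of the pattern can match.
Scanning left to right: at [1:10] match '270wggnm3', groups = ('270wgg', 'nm3').
Multiple groups make `findall` return tuples — one 2-tuple for the one match.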